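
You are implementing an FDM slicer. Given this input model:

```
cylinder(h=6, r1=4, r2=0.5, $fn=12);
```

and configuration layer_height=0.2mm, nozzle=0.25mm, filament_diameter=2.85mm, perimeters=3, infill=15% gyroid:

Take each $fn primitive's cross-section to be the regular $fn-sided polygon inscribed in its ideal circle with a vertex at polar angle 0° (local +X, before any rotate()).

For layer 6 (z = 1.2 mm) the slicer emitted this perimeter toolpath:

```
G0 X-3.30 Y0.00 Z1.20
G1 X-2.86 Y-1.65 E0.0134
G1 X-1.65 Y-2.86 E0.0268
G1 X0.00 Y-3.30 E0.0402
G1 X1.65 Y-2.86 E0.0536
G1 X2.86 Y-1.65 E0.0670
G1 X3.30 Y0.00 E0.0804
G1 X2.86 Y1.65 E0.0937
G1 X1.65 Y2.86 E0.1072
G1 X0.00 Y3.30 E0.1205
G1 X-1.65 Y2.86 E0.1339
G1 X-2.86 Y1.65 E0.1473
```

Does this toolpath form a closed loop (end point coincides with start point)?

Start point (G0): (-3.30, 0.00). End point (last G1): the path does not return to the start — open.

no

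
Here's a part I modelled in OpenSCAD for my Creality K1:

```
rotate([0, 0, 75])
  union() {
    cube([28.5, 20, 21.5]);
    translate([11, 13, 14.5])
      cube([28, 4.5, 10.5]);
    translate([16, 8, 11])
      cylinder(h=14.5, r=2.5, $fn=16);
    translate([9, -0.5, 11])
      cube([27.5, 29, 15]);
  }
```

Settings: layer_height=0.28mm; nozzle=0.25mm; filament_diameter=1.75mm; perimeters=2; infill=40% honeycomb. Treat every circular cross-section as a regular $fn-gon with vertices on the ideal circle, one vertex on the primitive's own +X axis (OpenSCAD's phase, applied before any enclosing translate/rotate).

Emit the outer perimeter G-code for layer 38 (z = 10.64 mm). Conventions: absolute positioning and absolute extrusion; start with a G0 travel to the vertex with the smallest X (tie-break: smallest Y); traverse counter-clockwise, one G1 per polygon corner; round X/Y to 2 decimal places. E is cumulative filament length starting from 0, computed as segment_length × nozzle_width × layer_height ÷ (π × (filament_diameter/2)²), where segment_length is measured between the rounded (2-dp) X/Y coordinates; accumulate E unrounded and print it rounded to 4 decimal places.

At z = 10.64 mm: the cube (footprint 28.5×20) is included at this height; the cube at (11, 13) does not reach this height (z outside [14.5, 25]); the cylinder at (16, 8) is absent (z outside [11, 25.5]); the cube at (9, -0.5) is not intersected at this z (z outside [11, 26]); Taking the union: only the 28.5×20 cube is present, so the union is just that shape — 1 connected region; (whole slice rotated 75° about Z — lengths, areas and connectivity unchanged). The outline is a single polygon with 4 vertices. Extrusion per mm of travel: 0.25 × 0.28 / (π × 0.875²) = 0.029103. Accumulating E over each segment gives final E = 2.8232.

G0 X-19.32 Y5.18 Z10.64
G1 X0.00 Y0.00 E0.5821
G1 X7.38 Y27.53 E1.4116
G1 X-11.94 Y32.71 E1.9937
G1 X-19.32 Y5.18 E2.8232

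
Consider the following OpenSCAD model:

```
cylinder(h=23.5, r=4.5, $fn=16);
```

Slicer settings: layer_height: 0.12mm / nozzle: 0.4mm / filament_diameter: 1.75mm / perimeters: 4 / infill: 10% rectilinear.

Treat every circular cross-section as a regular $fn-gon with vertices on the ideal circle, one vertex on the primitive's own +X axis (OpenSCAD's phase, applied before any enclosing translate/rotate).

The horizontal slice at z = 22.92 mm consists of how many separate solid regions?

At z = 22.92 mm: the r=4.5 cylinder contributes a regular 16-gon of circumradius 4.5. The result has 1 disconnected region.

1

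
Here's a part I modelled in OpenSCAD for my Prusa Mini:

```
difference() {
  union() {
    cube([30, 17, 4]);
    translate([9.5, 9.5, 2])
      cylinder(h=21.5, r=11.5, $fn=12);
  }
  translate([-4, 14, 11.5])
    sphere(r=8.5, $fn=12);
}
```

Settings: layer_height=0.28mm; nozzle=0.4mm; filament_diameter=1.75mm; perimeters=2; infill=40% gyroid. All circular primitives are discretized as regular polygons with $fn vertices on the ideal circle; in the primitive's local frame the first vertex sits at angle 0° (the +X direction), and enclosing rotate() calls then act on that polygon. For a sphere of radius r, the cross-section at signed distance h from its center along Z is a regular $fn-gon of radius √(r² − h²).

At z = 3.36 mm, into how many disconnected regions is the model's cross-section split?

At z = 3.36 mm: the cube is present — its section is the full 30×17 rectangle; the r=11.5 cylinder at (9.5, 9.5) contributes a regular 12-gon of circumradius 11.5; Taking the union: the regions partially overlap (shared area 324.86 mm²), so overlapping operands fuse into one piece — 1 connected region; the r=8.5 sphere at (-4, 14) slices to a regular 12-gon of circumradius 2.448 (√(r²−h²) with h=8.14 from center); Subtracting the remaining from the first: starting from the result so far, the r=8.5 sphere at (-4, 14) misses the remaining region (no effect) — 1 connected region. The result has 1 disconnected region.

1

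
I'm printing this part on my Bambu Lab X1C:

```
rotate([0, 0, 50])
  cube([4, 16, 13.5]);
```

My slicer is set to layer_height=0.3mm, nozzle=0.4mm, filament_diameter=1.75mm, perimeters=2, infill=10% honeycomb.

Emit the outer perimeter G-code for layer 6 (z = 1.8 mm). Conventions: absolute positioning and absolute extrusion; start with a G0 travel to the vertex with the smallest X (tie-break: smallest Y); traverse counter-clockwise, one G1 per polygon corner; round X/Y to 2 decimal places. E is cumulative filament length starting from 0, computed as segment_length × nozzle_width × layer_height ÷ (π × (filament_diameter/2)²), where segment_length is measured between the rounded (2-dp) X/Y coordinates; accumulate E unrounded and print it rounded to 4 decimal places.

At z = 1.8 mm: the cube is present — its section is the full 4×16 rectangle; (rotated 50° about Z; rotation is an isometry so areas/perimeters/island counts are preserved). The outline is a single polygon with 4 vertices. Extrusion per mm of travel: 0.4 × 0.3 / (π × 0.875²) = 0.049890. Accumulating E over each segment gives final E = 1.9959.

G0 X-12.26 Y10.28 Z1.80
G1 X0.00 Y0.00 E0.7982
G1 X2.57 Y3.06 E0.9976
G1 X-9.69 Y13.35 E1.7961
G1 X-12.26 Y10.28 E1.9959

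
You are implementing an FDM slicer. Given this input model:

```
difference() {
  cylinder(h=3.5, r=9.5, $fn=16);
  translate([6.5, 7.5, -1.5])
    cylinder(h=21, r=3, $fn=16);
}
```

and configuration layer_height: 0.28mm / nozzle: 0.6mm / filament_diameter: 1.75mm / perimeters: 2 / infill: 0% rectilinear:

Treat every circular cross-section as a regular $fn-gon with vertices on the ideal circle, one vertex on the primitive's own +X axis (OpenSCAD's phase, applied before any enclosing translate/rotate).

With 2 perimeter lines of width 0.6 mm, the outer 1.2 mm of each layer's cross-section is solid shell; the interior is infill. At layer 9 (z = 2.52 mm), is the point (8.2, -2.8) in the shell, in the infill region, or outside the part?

At z = 2.52 mm: the r=9.5 cylinder gives a regular 16-gon of circumradius 9.5 (constant along its height); the r=3 cylinder at (6.5, 7.5) gives a regular 16-gon of circumradius 3 (constant along its height); Taking the first minus the rest: starting from the r=9.5 cylinder, the r=3 cylinder at (6.5, 7.5) partially overlaps it — only the 9.68 mm² overlap (of its 27.55 mm²) is removed, clipping the outline — 1 connected region. Overall, the cross-section is a single solid region. The nearest boundary edge runs (9.50, 0.00)→(8.78, -3.64); distance from the point to it = 0.73 mm. The point is inside the cross-section, 0.73 mm from the nearest boundary — within the 1.2 mm shell band (2 × 0.6).

shell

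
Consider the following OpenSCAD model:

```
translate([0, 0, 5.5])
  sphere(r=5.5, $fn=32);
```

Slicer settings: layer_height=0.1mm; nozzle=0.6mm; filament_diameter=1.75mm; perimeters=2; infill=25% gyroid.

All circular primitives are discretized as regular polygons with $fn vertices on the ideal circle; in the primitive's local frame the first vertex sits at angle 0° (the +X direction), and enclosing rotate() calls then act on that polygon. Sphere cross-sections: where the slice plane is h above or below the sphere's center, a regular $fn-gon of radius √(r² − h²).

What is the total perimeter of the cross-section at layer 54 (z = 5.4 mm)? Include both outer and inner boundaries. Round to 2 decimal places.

34.50 mm

At z = 5.4 mm: the r=5.5 sphere slices to a regular 32-gon of circumradius 5.499 (√(r²−h²) with h=0.1 from center) (perimeter = 2·32·5.499·sin(180°/32) = 34.50 mm). Overall, the cross-section is a single solid region. Total boundary length (outer) = 34.50 mm.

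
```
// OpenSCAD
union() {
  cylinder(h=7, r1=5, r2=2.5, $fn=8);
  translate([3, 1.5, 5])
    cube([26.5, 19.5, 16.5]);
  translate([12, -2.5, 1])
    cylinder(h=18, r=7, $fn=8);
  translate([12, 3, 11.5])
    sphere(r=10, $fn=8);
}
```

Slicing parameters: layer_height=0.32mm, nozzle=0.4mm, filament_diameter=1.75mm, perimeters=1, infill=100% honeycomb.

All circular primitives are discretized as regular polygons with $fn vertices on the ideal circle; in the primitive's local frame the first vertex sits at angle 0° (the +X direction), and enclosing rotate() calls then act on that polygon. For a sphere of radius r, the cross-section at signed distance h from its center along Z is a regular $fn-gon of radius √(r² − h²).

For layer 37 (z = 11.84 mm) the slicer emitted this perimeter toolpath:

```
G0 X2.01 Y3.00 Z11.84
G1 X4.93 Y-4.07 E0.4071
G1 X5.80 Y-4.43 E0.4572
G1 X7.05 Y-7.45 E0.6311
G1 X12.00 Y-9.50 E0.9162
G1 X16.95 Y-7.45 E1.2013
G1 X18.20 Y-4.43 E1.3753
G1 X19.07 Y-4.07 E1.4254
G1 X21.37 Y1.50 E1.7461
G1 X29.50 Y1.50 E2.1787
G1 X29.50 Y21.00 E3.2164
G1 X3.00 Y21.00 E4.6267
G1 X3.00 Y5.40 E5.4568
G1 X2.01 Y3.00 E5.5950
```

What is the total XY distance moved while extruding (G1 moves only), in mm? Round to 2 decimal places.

105.14 mm

Sum the Euclidean lengths of each G1 segment: total = 105.14 mm.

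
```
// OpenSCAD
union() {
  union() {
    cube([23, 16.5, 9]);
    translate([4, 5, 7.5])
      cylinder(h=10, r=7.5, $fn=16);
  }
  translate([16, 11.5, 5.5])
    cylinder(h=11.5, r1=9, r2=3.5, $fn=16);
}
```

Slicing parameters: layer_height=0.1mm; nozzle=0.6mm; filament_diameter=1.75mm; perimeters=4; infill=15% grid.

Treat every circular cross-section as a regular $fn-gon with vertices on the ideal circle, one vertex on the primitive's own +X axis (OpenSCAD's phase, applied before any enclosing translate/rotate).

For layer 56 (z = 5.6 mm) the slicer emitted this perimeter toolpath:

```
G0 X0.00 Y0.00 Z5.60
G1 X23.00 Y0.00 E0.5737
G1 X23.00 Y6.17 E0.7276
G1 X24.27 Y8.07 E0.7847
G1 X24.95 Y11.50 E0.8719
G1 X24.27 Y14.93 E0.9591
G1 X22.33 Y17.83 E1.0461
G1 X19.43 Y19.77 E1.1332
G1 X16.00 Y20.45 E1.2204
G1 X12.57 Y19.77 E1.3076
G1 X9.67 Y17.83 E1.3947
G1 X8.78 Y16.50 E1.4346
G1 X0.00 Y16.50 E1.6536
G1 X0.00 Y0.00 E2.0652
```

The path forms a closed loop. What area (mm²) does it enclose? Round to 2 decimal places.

Apply the shoelace formula to the sequence of (X, Y) vertices; enclosed area = 432.21 mm².

432.21 mm²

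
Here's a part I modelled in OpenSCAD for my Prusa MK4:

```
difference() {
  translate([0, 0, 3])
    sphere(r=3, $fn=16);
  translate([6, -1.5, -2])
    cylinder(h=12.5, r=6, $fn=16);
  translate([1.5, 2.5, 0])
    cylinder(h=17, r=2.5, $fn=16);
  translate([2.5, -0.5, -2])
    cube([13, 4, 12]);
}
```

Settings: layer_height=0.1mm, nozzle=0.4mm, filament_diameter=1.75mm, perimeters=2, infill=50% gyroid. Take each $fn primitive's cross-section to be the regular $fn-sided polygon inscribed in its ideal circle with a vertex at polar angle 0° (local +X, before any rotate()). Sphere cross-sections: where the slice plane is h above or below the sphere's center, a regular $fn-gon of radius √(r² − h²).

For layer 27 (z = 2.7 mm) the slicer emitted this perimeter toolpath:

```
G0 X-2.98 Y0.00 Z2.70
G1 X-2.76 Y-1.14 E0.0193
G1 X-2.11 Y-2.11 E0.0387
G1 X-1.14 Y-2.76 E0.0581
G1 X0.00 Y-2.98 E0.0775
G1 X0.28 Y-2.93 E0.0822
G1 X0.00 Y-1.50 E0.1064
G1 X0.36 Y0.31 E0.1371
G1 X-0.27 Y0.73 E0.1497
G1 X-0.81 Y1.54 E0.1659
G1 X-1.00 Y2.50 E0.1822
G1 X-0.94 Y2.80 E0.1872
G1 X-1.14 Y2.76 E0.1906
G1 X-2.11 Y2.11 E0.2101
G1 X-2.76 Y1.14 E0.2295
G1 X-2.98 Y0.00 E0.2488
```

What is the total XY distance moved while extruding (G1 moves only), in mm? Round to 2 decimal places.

Sum the Euclidean lengths of each G1 segment: total = 14.96 mm.

14.96 mm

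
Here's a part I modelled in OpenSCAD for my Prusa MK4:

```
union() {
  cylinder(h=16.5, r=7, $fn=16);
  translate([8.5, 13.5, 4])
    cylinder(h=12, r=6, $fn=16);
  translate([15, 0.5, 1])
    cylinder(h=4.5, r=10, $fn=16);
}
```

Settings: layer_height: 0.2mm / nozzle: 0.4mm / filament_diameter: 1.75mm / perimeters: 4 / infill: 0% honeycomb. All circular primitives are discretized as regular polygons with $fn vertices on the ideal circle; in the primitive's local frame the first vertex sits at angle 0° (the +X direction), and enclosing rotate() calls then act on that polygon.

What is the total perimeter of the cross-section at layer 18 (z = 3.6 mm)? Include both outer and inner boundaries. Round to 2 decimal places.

90.62 mm

At z = 3.6 mm: the r=7 cylinder gives a regular 16-gon of circumradius 7 (constant along its height) (perimeter = 2·16·7.000·sin(180°/16) = 43.70 mm); the cylinder at (8.5, 13.5) is absent (z outside [4, 16]); the r=10 cylinder at (15, 0.5) gives a regular 16-gon of circumradius 10 (constant along its height) (perimeter = 2·16·10.000·sin(180°/16) = 62.43 mm); Merging all regions: the regions partially overlap (shared area 8.81 mm²), so the edge portions inside another operand are dropped and the merged outline is re-measured after clipping — boundary = 90.62 mm. Overall, the cross-section is a single solid region. Total boundary length (outer) = 90.62 mm.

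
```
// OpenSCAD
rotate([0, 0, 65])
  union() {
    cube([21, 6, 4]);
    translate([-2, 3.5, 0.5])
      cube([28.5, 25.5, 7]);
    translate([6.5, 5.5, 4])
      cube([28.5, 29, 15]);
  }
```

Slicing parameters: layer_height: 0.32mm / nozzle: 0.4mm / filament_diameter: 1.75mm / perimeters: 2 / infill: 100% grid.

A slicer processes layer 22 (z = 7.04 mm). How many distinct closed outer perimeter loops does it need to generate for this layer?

1

At z = 7.04 mm: the cube is not intersected at this z (z outside [0, 4]); the cube at (-2, 3.5) (footprint 28.5×25.5) is included at this height; the 28.5×29 cube at (6.5, 5.5) contributes its full rectangle; Taking the union: the regions partially overlap (shared area 470.00 mm²), so overlapping operands fuse into one piece — 1 connected region; (whole slice rotated 65° about Z — lengths, areas and connectivity unchanged). The result has 1 disconnected region.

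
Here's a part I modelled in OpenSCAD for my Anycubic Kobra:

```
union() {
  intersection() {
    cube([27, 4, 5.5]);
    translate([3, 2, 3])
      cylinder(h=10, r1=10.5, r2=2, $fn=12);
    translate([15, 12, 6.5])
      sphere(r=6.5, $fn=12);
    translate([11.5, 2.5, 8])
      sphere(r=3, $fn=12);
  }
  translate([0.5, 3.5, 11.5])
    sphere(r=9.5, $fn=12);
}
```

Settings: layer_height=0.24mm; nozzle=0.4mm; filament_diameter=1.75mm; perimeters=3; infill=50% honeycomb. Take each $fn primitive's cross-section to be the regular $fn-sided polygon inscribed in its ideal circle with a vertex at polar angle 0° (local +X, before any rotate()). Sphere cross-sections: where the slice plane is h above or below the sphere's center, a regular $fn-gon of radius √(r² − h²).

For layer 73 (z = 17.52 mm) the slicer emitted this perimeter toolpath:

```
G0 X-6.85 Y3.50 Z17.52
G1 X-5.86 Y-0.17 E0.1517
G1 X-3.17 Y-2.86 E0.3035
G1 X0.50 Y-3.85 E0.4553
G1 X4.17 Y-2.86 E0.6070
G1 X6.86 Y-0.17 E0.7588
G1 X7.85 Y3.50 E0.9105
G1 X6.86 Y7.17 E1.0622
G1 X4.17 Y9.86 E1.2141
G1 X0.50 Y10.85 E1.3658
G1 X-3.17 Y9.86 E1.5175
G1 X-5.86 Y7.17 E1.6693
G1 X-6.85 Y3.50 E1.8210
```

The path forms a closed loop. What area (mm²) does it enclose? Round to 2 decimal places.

Apply the shoelace formula to the sequence of (X, Y) vertices; enclosed area = 161.86 mm².

161.86 mm²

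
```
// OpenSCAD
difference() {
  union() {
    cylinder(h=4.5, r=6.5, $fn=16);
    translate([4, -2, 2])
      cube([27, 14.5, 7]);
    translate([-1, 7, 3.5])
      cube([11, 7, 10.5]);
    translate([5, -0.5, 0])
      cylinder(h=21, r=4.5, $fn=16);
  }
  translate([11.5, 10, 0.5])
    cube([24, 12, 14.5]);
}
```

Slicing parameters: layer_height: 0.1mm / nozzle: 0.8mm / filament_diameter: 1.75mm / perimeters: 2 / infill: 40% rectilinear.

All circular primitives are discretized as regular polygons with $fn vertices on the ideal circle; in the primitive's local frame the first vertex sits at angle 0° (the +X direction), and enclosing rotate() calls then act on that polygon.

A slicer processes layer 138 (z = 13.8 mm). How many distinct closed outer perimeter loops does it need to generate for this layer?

At z = 13.8 mm: the cylinder is absent (z outside [0, 4.5]); the cube at (4, -2) is absent (z outside [2, 9]); the 11×7 cube at (-1, 7) contributes its full rectangle; the r=4.5 cylinder at (5, -0.5) gives a regular 16-gon of circumradius 4.5 (constant along its height); Combining (union): the 2 present regions are separate (no shared area or edge), so areas and boundary lengths simply add and each stays a separate island — 2 connected regions; the cube at (11.5, 10) is present — its section is the full 24×12 rectangle; Subtracting the remaining from the first: starting from the result so far, the 24×12 cube at (11.5, 10) misses the remaining region (no effect) — 2 connected regions. The result has 2 disconnected regions.

2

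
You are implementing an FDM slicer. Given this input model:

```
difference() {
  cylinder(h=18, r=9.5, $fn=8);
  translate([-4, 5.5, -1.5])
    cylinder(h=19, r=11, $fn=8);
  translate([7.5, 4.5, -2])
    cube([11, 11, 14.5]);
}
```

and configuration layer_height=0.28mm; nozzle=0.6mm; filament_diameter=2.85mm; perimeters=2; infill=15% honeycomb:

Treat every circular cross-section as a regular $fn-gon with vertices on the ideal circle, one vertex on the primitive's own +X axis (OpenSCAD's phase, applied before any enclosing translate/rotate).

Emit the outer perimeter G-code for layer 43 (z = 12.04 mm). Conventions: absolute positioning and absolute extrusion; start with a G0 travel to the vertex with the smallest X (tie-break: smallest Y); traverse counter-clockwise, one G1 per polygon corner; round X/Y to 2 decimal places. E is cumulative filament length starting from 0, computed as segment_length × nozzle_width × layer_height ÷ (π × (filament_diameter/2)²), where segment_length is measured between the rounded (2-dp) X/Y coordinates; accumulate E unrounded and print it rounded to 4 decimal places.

G0 X-7.89 Y-3.89 Z12.04
G1 X-6.72 Y-6.72 E0.0806
G1 X0.00 Y-9.50 E0.2722
G1 X6.72 Y-6.72 E0.4637
G1 X9.50 Y0.00 E0.6552
G1 X7.64 Y4.50 E0.7834
G1 X7.50 Y4.50 E0.7871
G1 X7.50 Y4.83 E0.7958
G1 X6.72 Y6.72 E0.8496
G1 X6.45 Y6.83 E0.8573
G1 X7.00 Y5.50 E0.8952
G1 X3.78 Y-2.28 E1.1170
G1 X-4.00 Y-5.50 E1.3387
G1 X-7.89 Y-3.89 E1.4496

At z = 12.04 mm: the r=9.5 cylinder contributes a regular 8-gon of circumradius 9.5; the r=11 cylinder at (-4, 5.5) contributes a regular 8-gon of circumradius 11; the cube at (7.5, 4.5) is present — its section is the full 11×11 rectangle; After the difference (first − rest): starting from the r=9.5 cylinder, the r=11 cylinder at (-4, 5.5) partially overlaps it — only the 166.32 mm² overlap (of its 342.24 mm²) is removed, clipping the outline; the 11×11 cube at (7.5, 4.5) partially overlaps it — only the 0.02 mm² overlap (of its 121.00 mm²) is removed, clipping the outline — 1 connected region. The outline is a single polygon with 13 vertices. Extrusion per mm of travel: 0.6 × 0.28 / (π × 1.425²) = 0.026335. Accumulating E over each segment gives final E = 1.4496.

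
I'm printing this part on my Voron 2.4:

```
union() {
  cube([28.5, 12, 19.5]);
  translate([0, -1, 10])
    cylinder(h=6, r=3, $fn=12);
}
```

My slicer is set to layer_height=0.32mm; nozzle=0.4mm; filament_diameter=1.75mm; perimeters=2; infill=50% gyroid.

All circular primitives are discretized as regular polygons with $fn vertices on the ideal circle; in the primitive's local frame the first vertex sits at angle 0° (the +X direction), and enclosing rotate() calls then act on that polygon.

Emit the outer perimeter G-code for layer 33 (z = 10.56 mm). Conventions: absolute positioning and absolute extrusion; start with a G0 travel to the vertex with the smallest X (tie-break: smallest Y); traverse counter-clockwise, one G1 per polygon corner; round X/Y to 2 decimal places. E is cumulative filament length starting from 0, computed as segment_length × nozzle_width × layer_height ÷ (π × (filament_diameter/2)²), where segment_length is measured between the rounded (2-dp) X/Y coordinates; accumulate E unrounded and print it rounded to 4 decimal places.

At z = 10.56 mm: the 28.5×12 cube contributes its full rectangle; the r=3 cylinder at (0, -1) gives a regular 12-gon of circumradius 3 (constant along its height); Merging all regions: the regions partially overlap (shared area 3.88 mm²), so overlapping operands fuse into one piece — 1 connected region. The outline is a single polygon with 14 vertices. Extrusion per mm of travel: 0.4 × 0.32 / (π × 0.875²) = 0.053216. Accumulating E over each segment gives final E = 4.8580.

G0 X-3.00 Y-1.00 Z10.56
G1 X-2.60 Y-2.50 E0.0826
G1 X-1.50 Y-3.60 E0.1654
G1 X0.00 Y-4.00 E0.2480
G1 X1.50 Y-3.60 E0.3306
G1 X2.60 Y-2.50 E0.4134
G1 X3.00 Y-1.00 E0.4960
G1 X2.73 Y0.00 E0.5511
G1 X28.50 Y0.00 E1.9225
G1 X28.50 Y12.00 E2.5611
G1 X0.00 Y12.00 E4.0778
G1 X0.00 Y2.00 E4.6099
G1 X-1.50 Y1.60 E4.6926
G1 X-2.60 Y0.50 E4.7753
G1 X-3.00 Y-1.00 E4.8580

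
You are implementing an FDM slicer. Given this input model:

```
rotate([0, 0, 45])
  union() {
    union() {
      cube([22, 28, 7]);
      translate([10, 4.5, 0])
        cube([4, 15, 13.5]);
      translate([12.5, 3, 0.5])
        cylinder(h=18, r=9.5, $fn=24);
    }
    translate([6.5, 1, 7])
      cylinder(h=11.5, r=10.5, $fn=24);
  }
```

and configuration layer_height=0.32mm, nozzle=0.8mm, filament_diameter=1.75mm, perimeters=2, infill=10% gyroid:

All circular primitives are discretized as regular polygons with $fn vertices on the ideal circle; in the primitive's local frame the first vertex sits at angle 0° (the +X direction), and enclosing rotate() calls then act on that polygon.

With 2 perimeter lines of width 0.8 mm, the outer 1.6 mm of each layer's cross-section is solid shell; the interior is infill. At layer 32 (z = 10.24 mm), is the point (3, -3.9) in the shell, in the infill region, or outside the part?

At z = 10.24 mm: the cube does not reach this height (z outside [0, 7]); the cube at (10, 4.5) (footprint 4×15) is included at this height; the r=9.5 cylinder at (12.5, 3) contributes a regular 24-gon of circumradius 9.5; Taking the union: the regions partially overlap (shared area 31.44 mm²), so overlapping operands fuse into one piece — 1 connected region; the r=10.5 cylinder at (6.5, 1) gives a regular 24-gon of circumradius 10.5 (constant along its height); Taking the union: the regions partially overlap (shared area 186.11 mm²), so overlapping operands fuse into one piece — 1 connected region; (whole slice rotated 45° about Z — lengths, areas and connectivity unchanged). Overall, the cross-section is a single solid region. Undo the 45° rotation: the query point maps to (-0.636, -4.879) in the un-rotated model frame. The nearest boundary edge runs (-0.92, -6.42)→(-2.59, -4.25); distance from the point to it = 1.17 mm. The point is inside the cross-section, 1.17 mm from the nearest boundary — within the 1.6 mm shell band (2 × 0.8).

shell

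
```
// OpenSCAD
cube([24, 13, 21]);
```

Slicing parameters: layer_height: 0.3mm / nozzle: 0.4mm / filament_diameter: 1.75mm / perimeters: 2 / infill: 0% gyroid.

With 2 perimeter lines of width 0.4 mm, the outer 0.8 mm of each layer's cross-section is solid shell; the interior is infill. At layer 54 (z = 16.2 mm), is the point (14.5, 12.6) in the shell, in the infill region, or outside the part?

At z = 16.2 mm: the cube is present — its section is the full 24×13 rectangle. Overall, the cross-section is a single solid region. The nearest boundary edge runs (24.00, 13.00)→(0.00, 13.00); distance from the point to it = 0.40 mm. The point is inside the cross-section, 0.40 mm from the nearest boundary — within the 0.8 mm shell band (2 × 0.4).

shell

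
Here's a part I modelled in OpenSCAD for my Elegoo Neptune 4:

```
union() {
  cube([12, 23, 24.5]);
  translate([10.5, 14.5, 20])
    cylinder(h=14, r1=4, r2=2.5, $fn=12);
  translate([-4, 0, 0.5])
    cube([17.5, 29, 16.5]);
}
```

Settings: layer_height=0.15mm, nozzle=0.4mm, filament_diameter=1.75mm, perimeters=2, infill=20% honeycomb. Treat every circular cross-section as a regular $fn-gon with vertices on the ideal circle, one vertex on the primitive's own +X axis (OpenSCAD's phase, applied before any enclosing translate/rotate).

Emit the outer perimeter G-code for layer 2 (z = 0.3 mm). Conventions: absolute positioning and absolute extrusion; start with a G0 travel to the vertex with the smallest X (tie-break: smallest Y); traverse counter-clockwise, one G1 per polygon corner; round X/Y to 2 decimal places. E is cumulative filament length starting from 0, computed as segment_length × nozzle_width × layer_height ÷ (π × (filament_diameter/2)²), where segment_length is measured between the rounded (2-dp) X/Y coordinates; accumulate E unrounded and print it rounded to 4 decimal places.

G0 X0.00 Y0.00 Z0.30
G1 X12.00 Y0.00 E0.2993
G1 X12.00 Y23.00 E0.8731
G1 X0.00 Y23.00 E1.1724
G1 X0.00 Y0.00 E1.7462

At z = 0.3 mm: the cube (footprint 12×23) is included at this height; the cone at (10.5, 14.5) is absent (z outside [20, 34]); the cube at (-4, 0) does not reach this height (z outside [0.5, 17]); Taking the union: only the 12×23 cube is present, so the union is just that shape — 1 connected region. The outline is a single polygon with 4 vertices. Extrusion per mm of travel: 0.4 × 0.15 / (π × 0.875²) = 0.024945. Accumulating E over each segment gives final E = 1.7462.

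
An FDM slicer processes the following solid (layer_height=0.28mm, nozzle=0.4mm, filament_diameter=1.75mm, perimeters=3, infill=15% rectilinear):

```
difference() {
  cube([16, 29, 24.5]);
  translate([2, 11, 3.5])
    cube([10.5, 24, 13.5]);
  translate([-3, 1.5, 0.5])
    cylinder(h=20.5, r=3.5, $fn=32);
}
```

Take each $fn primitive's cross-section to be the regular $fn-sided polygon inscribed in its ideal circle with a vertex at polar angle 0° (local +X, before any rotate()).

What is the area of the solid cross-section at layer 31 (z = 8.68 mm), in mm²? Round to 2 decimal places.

273.84 mm²

At z = 8.68 mm: the 16×29 cube contributes its full rectangle (area 464.00 mm²); the cube at (2, 11) is present — its section is the full 10.5×24 rectangle (area 252.00 mm²); the cylinder at (-3, 1.5): section is a regular 32-gon, circumradius r=3.5 (area = (32/2)·3.500²·sin(360°/32) = 38.24 mm²); Subtracting the remaining from the first: starting from the 16×29 cube (464.00 mm²), the 10.5×24 cube at (2, 11) partially overlaps it — only the 189.00 mm² overlap (of its 252.00 mm²) is removed, clipping the outline; the r=3.5 cylinder at (-3, 1.5) partially overlaps it — only the 1.16 mm² overlap (of its 38.24 mm²) is removed, clipping the outline — area = 273.84 mm². Overall, the cross-section is a single solid region. Net area = 273.84 mm².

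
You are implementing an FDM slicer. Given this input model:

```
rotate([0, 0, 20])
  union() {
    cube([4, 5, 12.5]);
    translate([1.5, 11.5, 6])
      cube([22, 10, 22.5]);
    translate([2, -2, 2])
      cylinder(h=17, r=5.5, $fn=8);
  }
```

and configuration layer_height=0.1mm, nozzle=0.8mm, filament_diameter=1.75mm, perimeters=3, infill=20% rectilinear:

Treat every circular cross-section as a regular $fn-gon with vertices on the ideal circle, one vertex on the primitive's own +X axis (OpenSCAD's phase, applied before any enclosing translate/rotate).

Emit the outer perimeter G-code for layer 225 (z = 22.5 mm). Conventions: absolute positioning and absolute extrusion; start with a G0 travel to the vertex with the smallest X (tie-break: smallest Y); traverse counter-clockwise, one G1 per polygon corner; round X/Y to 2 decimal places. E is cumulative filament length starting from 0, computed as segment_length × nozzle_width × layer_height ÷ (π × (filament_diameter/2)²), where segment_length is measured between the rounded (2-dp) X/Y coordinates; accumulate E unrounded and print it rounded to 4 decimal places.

At z = 22.5 mm: the cube is not intersected at this z (z outside [0, 12.5]); the 22×10 cube at (1.5, 11.5) contributes its full rectangle; the cylinder at (2, -2) is absent (z outside [2, 19]); Combining (union): only the 22×10 cube at (1.5, 11.5) is present, so the union is just that shape — 1 connected region; (rotated 20° about Z; rotation is an isometry so areas/perimeters/island counts are preserved). The outline is a single polygon with 4 vertices. Extrusion per mm of travel: 0.8 × 0.1 / (π × 0.875²) = 0.033260. Accumulating E over each segment gives final E = 2.1285.

G0 X-5.94 Y20.72 Z22.50
G1 X-2.52 Y11.32 E0.3327
G1 X18.15 Y18.84 E1.0643
G1 X14.73 Y28.24 E1.3970
G1 X-5.94 Y20.72 E2.1285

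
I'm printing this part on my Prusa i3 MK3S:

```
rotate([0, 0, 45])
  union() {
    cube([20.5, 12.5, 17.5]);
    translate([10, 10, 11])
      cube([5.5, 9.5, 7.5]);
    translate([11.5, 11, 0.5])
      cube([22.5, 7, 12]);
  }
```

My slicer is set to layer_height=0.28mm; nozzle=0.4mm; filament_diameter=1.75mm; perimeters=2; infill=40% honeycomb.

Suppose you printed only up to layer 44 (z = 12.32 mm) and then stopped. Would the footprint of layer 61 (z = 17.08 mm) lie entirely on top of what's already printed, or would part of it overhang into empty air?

Compare the two slices. At z = 12.32: the cube is present — its section is the full 20.5×12.5 rectangle (area 256.25 mm²); the cube at (10, 10) is present — its section is the full 5.5×9.5 rectangle (area 52.25 mm²); the cube at (11.5, 11) is present — its section is the full 22.5×7 rectangle (area 157.50 mm²); Combining (union): the regions partially overlap — summed areas 466.00 mm² minus the doubly-counted overlap 49.25 mm² gives 416.75 mm² — area = 416.75 mm²; (rotated 45° about Z; rotation is an isometry so areas/perimeters/island counts are preserved). At z = 17.08: the cube (footprint 20.5×12.5) is included at this height (area 256.25 mm²); the 5.5×9.5 cube at (10, 10) contributes its full rectangle (area 52.25 mm²); the cube at (11.5, 11) is not intersected at this z (z outside [0.5, 12.5]); Taking the union: the regions partially overlap — summed areas 308.50 mm² minus the doubly-counted overlap 13.75 mm² gives 294.75 mm² — area = 294.75 mm²; (rotated 45° about Z; rotation is an isometry so areas/perimeters/island counts are preserved). Checking containment: the cross-section at z = 17.08 is a subset of the cross-section at z = 12.32.

entirely on top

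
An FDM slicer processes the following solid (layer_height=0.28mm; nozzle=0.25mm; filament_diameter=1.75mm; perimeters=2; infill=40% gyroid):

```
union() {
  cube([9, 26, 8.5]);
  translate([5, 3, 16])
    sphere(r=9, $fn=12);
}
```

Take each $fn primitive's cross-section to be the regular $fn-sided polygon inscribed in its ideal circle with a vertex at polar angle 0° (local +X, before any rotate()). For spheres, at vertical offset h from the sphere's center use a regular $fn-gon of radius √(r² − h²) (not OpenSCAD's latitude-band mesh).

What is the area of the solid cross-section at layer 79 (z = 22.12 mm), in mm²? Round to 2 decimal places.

At z = 22.12 mm: the cube is not intersected at this z (z outside [0, 8.5]); the r=9 sphere at (5, 3) slices to a regular 12-gon of circumradius 6.599 (√(r²−h²) with h=6.12 from center) (area = (12/2)·6.599²·sin(360°/12) = 130.64 mm²); Taking the union: only the r=9 sphere at (5, 3) is present, so the union is just that shape — area = 130.64 mm². Overall, the cross-section is a single solid region. Net area = 130.64 mm².

130.64 mm²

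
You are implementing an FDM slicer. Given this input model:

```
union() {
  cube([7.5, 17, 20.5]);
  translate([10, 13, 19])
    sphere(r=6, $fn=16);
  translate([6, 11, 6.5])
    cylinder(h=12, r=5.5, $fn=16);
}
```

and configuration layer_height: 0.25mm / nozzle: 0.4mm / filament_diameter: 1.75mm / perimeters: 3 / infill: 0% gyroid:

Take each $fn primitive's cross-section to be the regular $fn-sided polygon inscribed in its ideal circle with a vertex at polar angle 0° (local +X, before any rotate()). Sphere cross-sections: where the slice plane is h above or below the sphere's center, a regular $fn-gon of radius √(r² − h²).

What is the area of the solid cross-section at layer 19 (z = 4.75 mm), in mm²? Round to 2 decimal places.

At z = 4.75 mm: the cube is present — its section is the full 7.5×17 rectangle (area 127.50 mm²); the sphere at (10, 13) is absent (|z−center|=14.250 > r=6); the cylinder at (6, 11) is not intersected at this z (z outside [6.5, 18.5]); Combining (union): only the 7.5×17 cube is present, so the union is just that shape — area = 127.50 mm². Overall, the cross-section is a single solid region. Net area = 127.50 mm².

127.50 mm²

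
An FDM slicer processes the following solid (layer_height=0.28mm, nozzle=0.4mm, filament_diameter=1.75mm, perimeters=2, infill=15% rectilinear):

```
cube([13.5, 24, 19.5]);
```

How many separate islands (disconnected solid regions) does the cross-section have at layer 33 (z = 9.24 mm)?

1

At z = 9.24 mm: the cube is present — its section is the full 13.5×24 rectangle. Overall, the cross-section is a single solid region. Island count = 1.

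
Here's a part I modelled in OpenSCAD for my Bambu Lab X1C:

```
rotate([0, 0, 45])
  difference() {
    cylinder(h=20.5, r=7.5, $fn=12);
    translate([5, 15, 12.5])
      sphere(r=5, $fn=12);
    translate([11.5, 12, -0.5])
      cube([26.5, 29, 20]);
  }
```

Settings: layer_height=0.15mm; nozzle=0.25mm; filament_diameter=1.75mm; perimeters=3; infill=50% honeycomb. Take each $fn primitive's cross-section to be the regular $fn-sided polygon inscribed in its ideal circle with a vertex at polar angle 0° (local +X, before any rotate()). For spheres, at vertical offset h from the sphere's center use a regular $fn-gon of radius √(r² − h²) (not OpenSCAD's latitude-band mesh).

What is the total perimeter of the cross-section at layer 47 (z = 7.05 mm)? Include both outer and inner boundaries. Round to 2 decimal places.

At z = 7.05 mm: the r=7.5 cylinder gives a regular 12-gon of circumradius 7.5 (constant along its height) (perimeter = 2·12·7.500·sin(180°/12) = 46.59 mm); the sphere at (5, 15) does not reach this height (|z−center|=5.450 > r=5); the 26.5×29 cube at (11.5, 12) contributes its full rectangle (perimeter 111.00 mm); Subtracting the remaining from the first: starting from the r=7.5 cylinder, the 26.5×29 cube at (11.5, 12) misses the remaining region (no effect) — boundary = 46.59 mm; (whole slice rotated 45° about Z — lengths, areas and connectivity unchanged). Overall, the cross-section is a single solid region. Total boundary length (outer) = 46.59 mm.

46.59 mm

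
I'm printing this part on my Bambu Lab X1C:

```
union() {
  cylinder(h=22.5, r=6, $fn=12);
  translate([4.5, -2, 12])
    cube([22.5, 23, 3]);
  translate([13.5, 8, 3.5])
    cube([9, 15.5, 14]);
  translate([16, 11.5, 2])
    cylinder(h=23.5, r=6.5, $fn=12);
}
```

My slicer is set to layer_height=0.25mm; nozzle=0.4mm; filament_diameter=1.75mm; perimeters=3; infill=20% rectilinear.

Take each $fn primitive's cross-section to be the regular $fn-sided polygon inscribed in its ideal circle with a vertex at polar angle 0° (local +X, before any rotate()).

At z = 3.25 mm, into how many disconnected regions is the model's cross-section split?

At z = 3.25 mm: the r=6 cylinder gives a regular 12-gon of circumradius 6 (constant along its height); the cube at (4.5, -2) is absent (z outside [12, 15]); the cube at (13.5, 8) is not intersected at this z (z outside [3.5, 17.5]); the cylinder at (16, 11.5): section is a regular 12-gon, circumradius r=6.5; Combining (union): the 2 present regions are separate (no shared area or edge), so areas and boundary lengths simply add and each stays a separate island — 2 connected regions. The result has 2 disconnected regions.

2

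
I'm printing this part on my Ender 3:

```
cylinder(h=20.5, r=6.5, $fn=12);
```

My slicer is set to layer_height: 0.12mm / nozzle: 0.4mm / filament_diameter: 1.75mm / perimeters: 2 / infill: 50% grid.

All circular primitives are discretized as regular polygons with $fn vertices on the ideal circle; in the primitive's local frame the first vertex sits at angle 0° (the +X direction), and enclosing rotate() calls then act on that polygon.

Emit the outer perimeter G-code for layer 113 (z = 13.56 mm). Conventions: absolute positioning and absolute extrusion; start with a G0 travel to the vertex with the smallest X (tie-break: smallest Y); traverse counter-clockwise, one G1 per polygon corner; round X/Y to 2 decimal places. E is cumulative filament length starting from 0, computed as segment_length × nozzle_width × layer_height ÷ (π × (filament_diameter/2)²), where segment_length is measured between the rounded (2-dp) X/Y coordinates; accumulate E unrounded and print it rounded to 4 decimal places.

At z = 13.56 mm: the r=6.5 cylinder gives a regular 12-gon of circumradius 6.5 (constant along its height). The outline is a single polygon with 12 vertices. Extrusion per mm of travel: 0.4 × 0.12 / (π × 0.875²) = 0.019956. Accumulating E over each segment gives final E = 0.8058.

G0 X-6.50 Y0.00 Z13.56
G1 X-5.63 Y-3.25 E0.0671
G1 X-3.25 Y-5.63 E0.1343
G1 X0.00 Y-6.50 E0.2015
G1 X3.25 Y-5.63 E0.2686
G1 X5.63 Y-3.25 E0.3358
G1 X6.50 Y0.00 E0.4029
G1 X5.63 Y3.25 E0.4700
G1 X3.25 Y5.63 E0.5372
G1 X0.00 Y6.50 E0.6044
G1 X-3.25 Y5.63 E0.6715
G1 X-5.63 Y3.25 E0.7387
G1 X-6.50 Y0.00 E0.8058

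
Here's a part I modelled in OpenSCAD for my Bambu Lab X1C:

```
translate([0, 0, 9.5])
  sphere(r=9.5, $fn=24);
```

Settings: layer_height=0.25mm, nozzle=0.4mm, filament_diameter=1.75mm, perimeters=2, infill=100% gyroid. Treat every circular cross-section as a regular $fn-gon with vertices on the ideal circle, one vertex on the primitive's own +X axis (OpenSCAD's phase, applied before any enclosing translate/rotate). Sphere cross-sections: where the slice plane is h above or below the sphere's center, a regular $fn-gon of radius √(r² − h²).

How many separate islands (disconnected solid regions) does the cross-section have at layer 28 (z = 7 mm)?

At z = 7 mm: the r=9.5 sphere contributes a regular 24-gon of circumradius √(9.5²−2.5²) = 9.165. Overall, the cross-section is a single solid region. Island count = 1.

1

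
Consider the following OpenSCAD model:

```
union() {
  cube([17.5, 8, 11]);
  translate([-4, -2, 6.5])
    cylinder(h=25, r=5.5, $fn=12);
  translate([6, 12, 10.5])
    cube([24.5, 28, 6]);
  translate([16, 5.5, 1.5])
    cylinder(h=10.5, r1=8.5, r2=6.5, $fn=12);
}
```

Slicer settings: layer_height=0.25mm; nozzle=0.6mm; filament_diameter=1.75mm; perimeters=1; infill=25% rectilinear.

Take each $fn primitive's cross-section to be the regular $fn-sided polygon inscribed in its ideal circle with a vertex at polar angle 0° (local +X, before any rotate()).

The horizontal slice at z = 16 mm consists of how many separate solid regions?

At z = 16 mm: the cube is absent (z outside [0, 11]); the r=5.5 cylinder at (-4, -2) contributes a regular 12-gon of circumradius 5.5; the cube at (6, 12) (footprint 24.5×28) is included at this height; the cone at (16, 5.5) is absent (z outside [1.5, 12]); Combining (union): the 2 present regions are separate (no shared area or edge), so areas and boundary lengths simply add and each stays a separate island — 2 connected regions. The result has 2 disconnected regions.

2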